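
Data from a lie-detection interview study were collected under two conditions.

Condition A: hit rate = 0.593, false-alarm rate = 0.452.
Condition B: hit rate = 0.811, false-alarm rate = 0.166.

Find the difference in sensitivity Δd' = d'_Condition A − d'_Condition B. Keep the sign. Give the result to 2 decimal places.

Condition A: z(0.593) = 0.235, z(0.452) = -0.121, d' = 0.356
Condition B: z(0.811) = 0.882, z(0.166) = -0.970, d' = 1.852
Δd' = d'_Condition A − d'_Condition B = 0.356 − 1.852 = -1.496
Condition B has the higher sensitivity.

Δd' = -1.50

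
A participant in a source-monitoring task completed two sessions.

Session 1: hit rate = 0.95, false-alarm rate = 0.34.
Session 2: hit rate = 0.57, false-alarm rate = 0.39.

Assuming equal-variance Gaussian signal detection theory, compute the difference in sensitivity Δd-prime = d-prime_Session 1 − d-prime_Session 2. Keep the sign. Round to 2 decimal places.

Session 1: z(0.95) = 1.645, z(0.34) = -0.412, d' = 2.057
Session 2: z(0.57) = 0.176, z(0.39) = -0.279, d' = 0.455
Δd' = d'_Session 1 − d'_Session 2 = 2.057 − 0.455 = 1.602
Session 1 has the higher sensitivity.

Δd-prime = 1.60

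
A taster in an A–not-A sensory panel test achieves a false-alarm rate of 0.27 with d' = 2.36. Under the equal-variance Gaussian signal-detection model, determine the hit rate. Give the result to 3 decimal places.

z(false-alarm rate) = z(0.27) = -0.6128
z(H) = z(FA) + d' = -0.6128 + 2.36 = 1.7472
hit rate = Φ(1.7472) = 0.9597

hit rate = 0.960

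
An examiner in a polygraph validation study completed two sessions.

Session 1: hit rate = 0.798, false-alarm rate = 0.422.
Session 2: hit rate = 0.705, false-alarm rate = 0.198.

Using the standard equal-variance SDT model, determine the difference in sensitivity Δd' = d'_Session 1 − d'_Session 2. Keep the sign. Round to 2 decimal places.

Session 1: z(0.798) = 0.834, z(0.422) = -0.197, d' = 1.031
Session 2: z(0.705) = 0.539, z(0.198) = -0.849, d' = 1.388
Δd' = d'_Session 1 − d'_Session 2 = 1.031 − 1.388 = -0.357
Session 2 has the higher sensitivity.

Δd' = -0.36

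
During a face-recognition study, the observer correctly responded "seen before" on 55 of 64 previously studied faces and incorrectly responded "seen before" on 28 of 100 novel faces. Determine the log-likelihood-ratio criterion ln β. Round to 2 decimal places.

ln β = -0.41

H = 55/64 = 0.8594
FA = 28/100 = 0.2800
z(H) = z(0.8594) = 1.078
z(FA) = z(0.2800) = -0.583
ln β = −½·[z(H)² − z(FA)²] = −0.5 × (1.162 − 0.340) = -0.411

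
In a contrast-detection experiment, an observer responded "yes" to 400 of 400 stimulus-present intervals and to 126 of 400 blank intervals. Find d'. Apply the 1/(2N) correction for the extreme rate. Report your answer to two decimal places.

d' = 3.51

The hit rate is 400/400 = 1, so apply the 1/(2N) correction: H → 1 − 1/(2·400) = 0.99875.
z(H) = z(0.99875) = 3.023
z(FA) = z(0.31500) = -0.482
d' = 3.023 − (-0.482) = 3.505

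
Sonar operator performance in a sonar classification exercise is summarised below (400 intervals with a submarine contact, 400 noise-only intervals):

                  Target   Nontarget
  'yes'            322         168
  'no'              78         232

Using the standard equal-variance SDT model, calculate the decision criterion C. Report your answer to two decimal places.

C = -0.33

H = 322/400 = 0.8050
FA = 168/400 = 0.4200
Φ⁻¹(H) = Φ⁻¹(0.8050) = 0.860
Φ⁻¹(FA) = Φ⁻¹(0.4200) = -0.202
c = −½·[z(H) + z(FA)] = −0.5 × (0.860 + (-0.202)) = -0.329
c < 0: the sonar operator has a liberal response bias.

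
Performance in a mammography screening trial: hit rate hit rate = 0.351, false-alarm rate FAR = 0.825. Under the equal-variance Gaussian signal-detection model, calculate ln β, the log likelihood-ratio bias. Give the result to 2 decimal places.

ln β = 0.36

z(H) = -0.383
z(FA) = 0.935
ln β = −½·[z(H)² − z(FA)²] = −0.5 × (0.147 − 0.874) = 0.3635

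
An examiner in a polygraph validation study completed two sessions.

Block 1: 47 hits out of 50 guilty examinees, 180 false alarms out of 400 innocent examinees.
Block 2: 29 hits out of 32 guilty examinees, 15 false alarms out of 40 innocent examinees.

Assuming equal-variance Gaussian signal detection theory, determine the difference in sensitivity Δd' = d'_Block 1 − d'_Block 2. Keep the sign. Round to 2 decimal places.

Block 1: z(0.9400) = 1.555, z(0.4500) = -0.126, d' = 1.681
Block 2: z(0.9062) = 1.318, z(0.3750) = -0.319, d' = 1.637
Δd' = d'_Block 1 − d'_Block 2 = 1.681 − 1.637 = 0.044
Block 1 has the higher sensitivity.

Δd' = 0.04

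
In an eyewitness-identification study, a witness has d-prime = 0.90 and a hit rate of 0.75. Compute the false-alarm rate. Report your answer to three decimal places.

false-alarm rate = 0.411

z(hit rate) = z(0.75) = 0.6745
z(FA) = z(H) − d' = 0.6745 − 0.90 = -0.2255
false-alarm rate = Φ(-0.2255) = 0.4108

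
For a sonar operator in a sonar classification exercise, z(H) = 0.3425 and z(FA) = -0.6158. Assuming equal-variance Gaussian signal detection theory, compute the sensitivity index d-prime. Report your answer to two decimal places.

d' = z(H) − z(FA) = 0.3425 − (-0.6158) = 0.9583

d-prime = 0.96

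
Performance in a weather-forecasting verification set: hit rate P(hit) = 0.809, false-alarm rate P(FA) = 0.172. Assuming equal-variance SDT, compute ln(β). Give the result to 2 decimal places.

Φ⁻¹(H) = 0.874
Φ⁻¹(FA) = -0.946
ln β = −½·[z(H)² − z(FA)²] = −0.5 × (0.764 − 0.895) = 0.0655

ln β = 0.07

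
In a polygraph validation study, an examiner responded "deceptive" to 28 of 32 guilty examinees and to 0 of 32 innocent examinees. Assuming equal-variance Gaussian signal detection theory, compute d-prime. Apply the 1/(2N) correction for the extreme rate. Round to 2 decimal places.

The false-alarm rate is 0/32 = 0, so apply the 1/(2N) correction: FA → 1/(2·32) = 0.01562.
z(H) = z(0.87500) = 1.150
z(FA) = z(0.01562) = -2.154
d' = 1.150 − (-2.154) = 3.304

d-prime = 3.30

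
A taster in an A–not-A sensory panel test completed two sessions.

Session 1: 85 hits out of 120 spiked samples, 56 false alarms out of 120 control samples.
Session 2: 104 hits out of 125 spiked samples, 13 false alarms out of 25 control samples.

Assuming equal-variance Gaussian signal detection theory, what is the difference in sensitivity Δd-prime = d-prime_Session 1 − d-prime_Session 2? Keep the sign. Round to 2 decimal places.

Session 1: z(0.7083) = 0.548, z(0.4667) = -0.084, d' = 0.632
Session 2: z(0.8320) = 0.962, z(0.5200) = 0.050, d' = 0.912
Δd' = d'_Session 1 − d'_Session 2 = 0.632 − 0.912 = -0.280
Session 2 has the higher sensitivity.

Δd-prime = -0.28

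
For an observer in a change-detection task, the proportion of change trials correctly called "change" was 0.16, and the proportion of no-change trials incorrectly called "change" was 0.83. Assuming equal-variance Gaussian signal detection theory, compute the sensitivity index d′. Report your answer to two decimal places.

d′ = -1.95

Φ⁻¹(H) = Φ⁻¹(0.16) = -0.9945
Φ⁻¹(FA) = Φ⁻¹(0.83) = 0.9542
d' = z(H) − z(FA) = -0.9945 − 0.9542 = -1.9487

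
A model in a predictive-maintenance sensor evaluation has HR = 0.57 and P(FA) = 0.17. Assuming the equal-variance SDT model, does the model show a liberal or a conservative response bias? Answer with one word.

conservative

z(H) = 0.176, z(FA) = -0.954
c = −½·(z(H) + z(FA)) = 0.389
c > 0 → conservative criterion (biased toward responding “no”).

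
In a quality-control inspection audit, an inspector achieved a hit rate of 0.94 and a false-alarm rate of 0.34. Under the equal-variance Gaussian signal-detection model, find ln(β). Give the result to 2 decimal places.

z(H) = z(0.94) = 1.555
z(FA) = z(0.34) = -0.412
ln β = −½·[z(H)² − z(FA)²] = −0.5 × (2.418 − 0.170) = -1.124

ln β = -1.12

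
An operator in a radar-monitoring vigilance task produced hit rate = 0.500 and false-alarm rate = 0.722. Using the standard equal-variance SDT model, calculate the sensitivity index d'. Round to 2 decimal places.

d' = -0.59

Φ⁻¹(0.500) = 0.0000, Φ⁻¹(0.722) = 0.5888
d' = z(H) − z(FA) = 0.0000 − 0.5888 = -0.5888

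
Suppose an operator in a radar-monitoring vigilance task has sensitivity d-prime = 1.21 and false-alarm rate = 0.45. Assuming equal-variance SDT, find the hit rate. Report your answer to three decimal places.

hit rate = 0.861

z(false-alarm rate) = z(0.45) = -0.1257
z(H) = z(FA) + d' = -0.1257 + 1.21 = 1.0843
hit rate = Φ(1.0843) = 0.8609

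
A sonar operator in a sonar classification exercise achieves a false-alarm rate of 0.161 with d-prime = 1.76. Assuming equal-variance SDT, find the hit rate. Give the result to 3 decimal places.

hit rate = 0.779

z(false-alarm rate) = z(0.161) = -0.9904
z(H) = z(FA) + d' = -0.9904 + 1.76 = 0.7696
hit rate = Φ(0.7696) = 0.7792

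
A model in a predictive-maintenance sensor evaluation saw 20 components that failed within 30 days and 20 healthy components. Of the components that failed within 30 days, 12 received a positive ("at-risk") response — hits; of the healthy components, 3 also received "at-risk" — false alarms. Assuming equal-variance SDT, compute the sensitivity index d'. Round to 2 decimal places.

d' = 1.29

H = 12/20 = 0.6000
FA = 3/20 = 0.1500
z(H) = z(0.6000) = 0.2533
z(FA) = z(0.1500) = -1.0364
d' = z(H) − z(FA) = 0.2533 − (-1.0364) = 1.2897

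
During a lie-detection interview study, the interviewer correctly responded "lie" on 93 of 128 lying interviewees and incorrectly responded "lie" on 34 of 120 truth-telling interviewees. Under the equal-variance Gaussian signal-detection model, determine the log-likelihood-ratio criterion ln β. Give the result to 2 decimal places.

H = 93/128 = 0.7266
FA = 34/120 = 0.2833
z(0.7266) = 0.603, z(0.2833) = -0.573
ln β = −½·[z(H)² − z(FA)²] = −0.5 × (0.364 − 0.328) = -0.018

ln β = -0.02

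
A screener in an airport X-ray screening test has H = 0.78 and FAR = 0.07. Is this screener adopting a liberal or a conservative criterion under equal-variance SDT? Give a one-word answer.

z(H) = 0.772, z(FA) = -1.476
c = −½·(z(H) + z(FA)) = 0.352
c > 0 → conservative criterion (biased toward responding “no”).

conservative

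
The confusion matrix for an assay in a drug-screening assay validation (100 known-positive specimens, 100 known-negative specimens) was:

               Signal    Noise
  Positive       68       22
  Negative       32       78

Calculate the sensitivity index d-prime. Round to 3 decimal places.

d-prime = 1.240

H = 68/100 = 0.6800
FA = 22/100 = 0.2200
z(H) = z(0.6800) = 0.4677
z(FA) = z(0.2200) = -0.7722
d' = z(H) − z(FA) = 0.4677 − (-0.7722) = 1.2399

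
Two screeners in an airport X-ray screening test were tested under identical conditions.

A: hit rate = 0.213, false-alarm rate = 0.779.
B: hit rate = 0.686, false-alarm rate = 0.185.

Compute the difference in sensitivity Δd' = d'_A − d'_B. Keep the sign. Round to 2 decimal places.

Δd' = -2.95

A: z(0.213) = -0.796, z(0.779) = 0.769, d' = -1.565
B: z(0.686) = 0.485, z(0.185) = -0.896, d' = 1.381
Δd' = d'_A − d'_B = -1.565 − 1.381 = -2.946
B has the higher sensitivity.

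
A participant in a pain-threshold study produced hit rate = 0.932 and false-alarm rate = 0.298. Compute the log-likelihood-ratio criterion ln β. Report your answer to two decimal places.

ln β = -0.97

z(H) = 1.491
z(FA) = -0.530
ln β = −½·[z(H)² − z(FA)²] = −0.5 × (2.223 − 0.281) = -0.971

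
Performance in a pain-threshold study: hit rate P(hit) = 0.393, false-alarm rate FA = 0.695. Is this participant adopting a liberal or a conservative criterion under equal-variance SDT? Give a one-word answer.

z(H) = -0.272, z(FA) = 0.510
c = −½·(z(H) + z(FA)) = -0.119
c < 0 → liberal criterion (biased toward responding “yes”).

liberal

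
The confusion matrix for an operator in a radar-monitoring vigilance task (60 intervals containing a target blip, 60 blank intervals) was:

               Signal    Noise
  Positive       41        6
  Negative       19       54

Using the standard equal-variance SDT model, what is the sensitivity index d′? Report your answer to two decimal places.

d′ = 1.76

H = 41/60 = 0.6833
FA = 6/60 = 0.1000
z(H) = z(0.6833) = 0.477
z(FA) = z(0.1000) = -1.282
d' = z(H) − z(FA) = 0.477 − (-1.282) = 1.759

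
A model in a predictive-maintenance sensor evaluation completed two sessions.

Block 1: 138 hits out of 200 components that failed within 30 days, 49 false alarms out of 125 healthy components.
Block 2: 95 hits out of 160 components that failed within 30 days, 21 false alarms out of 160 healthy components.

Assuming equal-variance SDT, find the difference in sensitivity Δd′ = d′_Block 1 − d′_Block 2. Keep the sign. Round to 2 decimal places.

Δd′ = -0.59

Block 1: z(0.6900) = 0.496, z(0.3920) = -0.274, d' = 0.770
Block 2: z(0.5938) = 0.237, z(0.1313) = -1.120, d' = 1.357
Δd' = d'_Block 1 − d'_Block 2 = 0.770 − 1.357 = -0.587
Block 2 has the higher sensitivity.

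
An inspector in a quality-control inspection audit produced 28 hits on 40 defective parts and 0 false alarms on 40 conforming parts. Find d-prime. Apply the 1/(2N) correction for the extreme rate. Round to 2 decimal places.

The false-alarm rate is 0/40 = 0, so apply the 1/(2N) correction: FA → 1/(2·40) = 0.01250.
z(H) = z(0.70000) = 0.524
z(FA) = z(0.01250) = -2.241
d' = 0.524 − (-2.241) = 2.765

d-prime = 2.77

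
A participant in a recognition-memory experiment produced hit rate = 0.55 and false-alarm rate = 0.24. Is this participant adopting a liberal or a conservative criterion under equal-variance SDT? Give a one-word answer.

z(H) = 0.126, z(FA) = -0.706
c = −½·(z(H) + z(FA)) = 0.290
c > 0 → conservative criterion (biased toward responding “no”).

conservative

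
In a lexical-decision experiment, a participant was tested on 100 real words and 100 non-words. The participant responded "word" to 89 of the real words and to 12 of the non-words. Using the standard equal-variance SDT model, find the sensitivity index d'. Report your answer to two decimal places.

H = 89/100 = 0.8900
FA = 12/100 = 0.1200
Φ⁻¹(0.8900) = 1.2265, Φ⁻¹(0.1200) = -1.1750
d' = z(H) − z(FA) = 1.2265 − (-1.1750) = 2.4015

d' = 2.40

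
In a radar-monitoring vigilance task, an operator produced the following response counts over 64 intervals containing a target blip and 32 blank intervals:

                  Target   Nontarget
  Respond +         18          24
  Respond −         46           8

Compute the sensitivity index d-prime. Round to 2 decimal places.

H = 18/64 = 0.2812
FA = 24/32 = 0.7500
Φ⁻¹(H) = -0.579
Φ⁻¹(FA) = 0.674
d' = z(H) − z(FA) = -0.579 − 0.674 = -1.253

d-prime = -1.25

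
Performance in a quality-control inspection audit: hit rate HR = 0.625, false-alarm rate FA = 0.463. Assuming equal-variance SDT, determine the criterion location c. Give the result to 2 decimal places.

z(H) = z(0.625) = 0.3186
z(FA) = z(0.463) = -0.0929
c = −½·[z(H) + z(FA)] = −0.5 × (0.3186 + (-0.0929)) = -0.11285
c < 0: the inspector has a liberal response bias.

c = -0.11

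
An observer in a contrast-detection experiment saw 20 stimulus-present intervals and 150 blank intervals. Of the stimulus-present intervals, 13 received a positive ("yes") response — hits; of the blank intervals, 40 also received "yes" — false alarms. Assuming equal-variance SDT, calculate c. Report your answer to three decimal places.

c = 0.119

H = 13/20 = 0.6500
FA = 40/150 = 0.2667
Φ⁻¹(0.6500) = 0.3853, Φ⁻¹(0.2667) = -0.6228
c = −½·[z(H) + z(FA)] = −0.5 × (0.3853 + (-0.6228)) = 0.11875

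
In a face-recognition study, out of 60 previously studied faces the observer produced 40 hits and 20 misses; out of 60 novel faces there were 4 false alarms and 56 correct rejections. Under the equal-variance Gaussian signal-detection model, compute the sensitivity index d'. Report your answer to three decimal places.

d' = 1.932

H = 40/60 = 0.6667
FA = 4/60 = 0.0667
z(0.6667) = 0.4308, z(0.0667) = -1.5008
d' = z(H) − z(FA) = 0.4308 − (-1.5008) = 1.9316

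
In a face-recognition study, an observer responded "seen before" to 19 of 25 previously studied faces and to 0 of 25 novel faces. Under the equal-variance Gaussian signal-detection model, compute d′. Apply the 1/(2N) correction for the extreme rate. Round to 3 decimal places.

The false-alarm rate is 0/25 = 0, so apply the 1/(2N) correction: FA → 1/(2·25) = 0.02000.
z(H) = z(0.76000) = 0.7063
z(FA) = z(0.02000) = -2.0537
d' = 0.7063 − (-2.0537) = 2.7600

d′ = 2.760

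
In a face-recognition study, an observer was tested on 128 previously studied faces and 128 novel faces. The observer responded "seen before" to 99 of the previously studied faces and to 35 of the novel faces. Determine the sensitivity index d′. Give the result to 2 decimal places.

H = 99/128 = 0.7734
FA = 35/128 = 0.2734
z(0.7734) = 0.750, z(0.2734) = -0.603
d' = z(H) − z(FA) = 0.750 − (-0.603) = 1.353

d′ = 1.35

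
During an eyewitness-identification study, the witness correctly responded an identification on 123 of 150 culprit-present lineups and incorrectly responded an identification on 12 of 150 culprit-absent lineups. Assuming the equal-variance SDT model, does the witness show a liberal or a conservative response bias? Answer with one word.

z(H) = 0.915, z(FA) = -1.405
c = −½·(z(H) + z(FA)) = 0.245
c > 0 → conservative criterion (biased toward responding “no”).

conservative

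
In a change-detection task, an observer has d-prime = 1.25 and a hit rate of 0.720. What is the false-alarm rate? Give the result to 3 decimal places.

false-alarm rate = 0.252

z(hit rate) = z(0.720) = 0.5828
z(FA) = z(H) − d' = 0.5828 − 1.25 = -0.6672
false-alarm rate = Φ(-0.6672) = 0.2523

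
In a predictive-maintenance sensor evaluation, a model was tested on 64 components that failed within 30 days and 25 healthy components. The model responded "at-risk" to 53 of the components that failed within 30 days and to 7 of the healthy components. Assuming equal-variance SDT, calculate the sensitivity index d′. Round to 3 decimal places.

H = 53/64 = 0.8281
FA = 7/25 = 0.2800
z(H) = 0.9467
z(FA) = -0.5828
d' = z(H) − z(FA) = 0.9467 − (-0.5828) = 1.5295

d′ = 1.530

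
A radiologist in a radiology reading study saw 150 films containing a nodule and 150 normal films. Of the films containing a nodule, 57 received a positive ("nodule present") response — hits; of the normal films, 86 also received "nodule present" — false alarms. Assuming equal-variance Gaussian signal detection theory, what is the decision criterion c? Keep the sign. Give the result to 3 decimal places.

c = 0.060

H = 57/150 = 0.3800
FA = 86/150 = 0.5733
Φ⁻¹(0.3800) = -0.3055, Φ⁻¹(0.5733) = 0.1848
c = −½·[z(H) + z(FA)] = −0.5 × (-0.3055 + 0.1848) = 0.06035
c > 0: the radiologist has a conservative response bias.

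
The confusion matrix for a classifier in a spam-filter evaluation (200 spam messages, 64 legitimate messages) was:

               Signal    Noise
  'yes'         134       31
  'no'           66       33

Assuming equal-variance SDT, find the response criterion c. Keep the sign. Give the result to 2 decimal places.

H = 134/200 = 0.6700
FA = 31/64 = 0.4844
Φ⁻¹(H) = 0.4399
Φ⁻¹(FA) = -0.0391
c = −½·[z(H) + z(FA)] = −0.5 × (0.4399 + (-0.0391)) = -0.2004

c = -0.20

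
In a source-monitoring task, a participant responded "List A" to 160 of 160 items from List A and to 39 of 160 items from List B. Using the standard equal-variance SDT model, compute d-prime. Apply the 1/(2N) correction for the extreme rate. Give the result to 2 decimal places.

d-prime = 3.43

The hit rate is 160/160 = 1, so apply the 1/(2N) correction: H → 1 − 1/(2·160) = 0.99687.
z(H) = z(0.99687) = 2.734
z(FA) = z(0.24375) = -0.694
d' = 2.734 − (-0.694) = 3.428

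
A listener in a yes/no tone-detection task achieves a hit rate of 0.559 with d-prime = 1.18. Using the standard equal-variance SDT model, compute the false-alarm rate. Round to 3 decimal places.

false-alarm rate = 0.151

z(hit rate) = z(0.559) = 0.1484
z(FA) = z(H) − d' = 0.1484 − 1.18 = -1.0316
false-alarm rate = Φ(-1.0316) = 0.1511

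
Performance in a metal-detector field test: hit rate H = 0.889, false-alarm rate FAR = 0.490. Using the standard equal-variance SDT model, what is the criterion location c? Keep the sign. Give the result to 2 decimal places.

z(H) = 1.2212
z(FA) = -0.0251
c = −½·[z(H) + z(FA)] = −0.5 × (1.2212 + (-0.0251)) = -0.59805
c < 0: the operator has a liberal response bias.

c = -0.60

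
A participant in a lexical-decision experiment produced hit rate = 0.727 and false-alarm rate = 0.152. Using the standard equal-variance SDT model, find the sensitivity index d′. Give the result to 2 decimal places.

Φ⁻¹(H) = Φ⁻¹(0.727) = 0.604
Φ⁻¹(FA) = Φ⁻¹(0.152) = -1.028
d' = z(H) − z(FA) = 0.604 − (-1.028) = 1.632

d′ = 1.63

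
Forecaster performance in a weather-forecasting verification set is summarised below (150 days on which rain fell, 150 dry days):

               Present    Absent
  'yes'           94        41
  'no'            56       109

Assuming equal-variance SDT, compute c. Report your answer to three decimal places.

c = 0.140

H = 94/150 = 0.6267
FA = 41/150 = 0.2733
z(H) = z(0.6267) = 0.3231
z(FA) = z(0.2733) = -0.6029
c = −½·[z(H) + z(FA)] = −0.5 × (0.3231 + (-0.6029)) = 0.1399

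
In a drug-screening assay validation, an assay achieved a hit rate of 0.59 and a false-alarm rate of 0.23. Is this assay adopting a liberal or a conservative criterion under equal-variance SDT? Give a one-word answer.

conservative

z(H) = 0.228, z(FA) = -0.739
c = −½·(z(H) + z(FA)) = 0.2555
c > 0 → conservative criterion (biased toward responding “no”).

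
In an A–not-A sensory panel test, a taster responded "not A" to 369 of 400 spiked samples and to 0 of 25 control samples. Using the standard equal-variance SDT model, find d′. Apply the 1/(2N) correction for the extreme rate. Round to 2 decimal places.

The false-alarm rate is 0/25 = 0, so apply the 1/(2N) correction: FA → 1/(2·25) = 0.02000.
z(H) = z(0.92250) = 1.422
z(FA) = z(0.02000) = -2.054
d' = 1.422 − (-2.054) = 3.476

d′ = 3.48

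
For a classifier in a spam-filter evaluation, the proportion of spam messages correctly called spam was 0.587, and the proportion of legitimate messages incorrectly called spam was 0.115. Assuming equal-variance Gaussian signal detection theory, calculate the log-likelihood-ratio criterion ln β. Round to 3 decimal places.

z(0.587) = 0.2198, z(0.115) = -1.2004
ln β = −½·[z(H)² − z(FA)²] = −0.5 × (0.0483 − 1.4410) = 0.69635

ln β = 0.696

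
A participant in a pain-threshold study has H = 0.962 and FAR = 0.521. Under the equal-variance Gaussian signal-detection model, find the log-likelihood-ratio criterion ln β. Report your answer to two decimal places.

Φ⁻¹(0.962) = 1.774, Φ⁻¹(0.521) = 0.053
ln β = −½·[z(H)² − z(FA)²] = −0.5 × (3.147 − 0.003) = -1.572

ln β = -1.57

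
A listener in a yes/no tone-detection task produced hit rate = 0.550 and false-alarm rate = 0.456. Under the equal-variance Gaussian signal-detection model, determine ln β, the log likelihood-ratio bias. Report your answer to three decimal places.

z(0.550) = 0.1257, z(0.456) = -0.1105
ln β = −½·[z(H)² − z(FA)²] = −0.5 × (0.0158 − 0.0122) = -0.0018

ln β = -0.002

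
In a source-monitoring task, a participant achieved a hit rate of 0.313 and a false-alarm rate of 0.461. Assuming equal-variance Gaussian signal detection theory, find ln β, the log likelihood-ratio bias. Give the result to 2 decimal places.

ln β = -0.11

z(H) = z(0.313) = -0.487
z(FA) = z(0.461) = -0.098
ln β = −½·[z(H)² − z(FA)²] = −0.5 × (0.237 − 0.010) = -0.1135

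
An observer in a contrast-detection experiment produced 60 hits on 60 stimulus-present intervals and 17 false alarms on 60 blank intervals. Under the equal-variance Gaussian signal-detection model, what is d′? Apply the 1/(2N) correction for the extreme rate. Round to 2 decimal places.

The hit rate is 60/60 = 1, so apply the 1/(2N) correction: H → 1 − 1/(2·60) = 0.99167.
z(H) = z(0.99167) = 2.394
z(FA) = z(0.28333) = -0.573
d' = 2.394 − (-0.573) = 2.967

d′ = 2.97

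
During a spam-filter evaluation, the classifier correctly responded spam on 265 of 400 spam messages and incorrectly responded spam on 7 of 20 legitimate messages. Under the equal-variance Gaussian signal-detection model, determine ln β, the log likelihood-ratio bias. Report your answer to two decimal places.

ln β = -0.01

H = 265/400 = 0.6625
FA = 7/20 = 0.3500
z(H) = z(0.6625) = 0.419
z(FA) = z(0.3500) = -0.385
ln β = −½·[z(H)² − z(FA)²] = −0.5 × (0.176 − 0.148) = -0.014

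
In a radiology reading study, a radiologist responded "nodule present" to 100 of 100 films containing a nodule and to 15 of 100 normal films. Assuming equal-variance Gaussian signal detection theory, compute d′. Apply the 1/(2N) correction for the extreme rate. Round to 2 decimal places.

d′ = 3.61

The hit rate is 100/100 = 1, so apply the 1/(2N) correction: H → 1 − 1/(2·100) = 0.99500.
z(H) = z(0.99500) = 2.576
z(FA) = z(0.15000) = -1.036
d' = 2.576 − (-1.036) = 3.612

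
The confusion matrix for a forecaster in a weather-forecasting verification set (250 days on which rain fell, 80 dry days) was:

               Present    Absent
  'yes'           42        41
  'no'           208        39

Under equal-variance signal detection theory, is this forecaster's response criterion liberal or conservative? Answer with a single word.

z(H) = -0.962, z(FA) = 0.031
c = −½·(z(H) + z(FA)) = 0.4655
c > 0 → conservative criterion (biased toward responding “no”).

conservative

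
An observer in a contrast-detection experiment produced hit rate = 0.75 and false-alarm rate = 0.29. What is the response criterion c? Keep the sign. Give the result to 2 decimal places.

c = -0.06

z(0.75) = 0.674, z(0.29) = -0.553
c = −½·[z(H) + z(FA)] = −0.5 × (0.674 + (-0.553)) = -0.0605
c < 0: the observer has a liberal response bias.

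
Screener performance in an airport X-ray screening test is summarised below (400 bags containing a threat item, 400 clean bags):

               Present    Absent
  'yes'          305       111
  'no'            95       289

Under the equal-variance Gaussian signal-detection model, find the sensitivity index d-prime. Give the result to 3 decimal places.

d-prime = 1.305

H = 305/400 = 0.7625
FA = 111/400 = 0.2775
z(H) = z(0.7625) = 0.7144
z(FA) = z(0.2775) = -0.5903
d' = z(H) − z(FA) = 0.7144 − (-0.5903) = 1.3047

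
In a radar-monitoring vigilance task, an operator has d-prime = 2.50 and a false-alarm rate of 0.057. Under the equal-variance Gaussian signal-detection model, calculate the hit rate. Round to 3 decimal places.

hit rate = 0.821

z(false-alarm rate) = z(0.057) = -1.5805
z(H) = z(FA) + d' = -1.5805 + 2.50 = 0.9195
hit rate = Φ(0.9195) = 0.8211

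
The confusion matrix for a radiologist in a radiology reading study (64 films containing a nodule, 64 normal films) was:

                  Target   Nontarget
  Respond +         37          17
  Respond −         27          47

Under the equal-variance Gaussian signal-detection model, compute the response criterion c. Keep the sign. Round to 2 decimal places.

H = 37/64 = 0.5781
FA = 17/64 = 0.2656
Φ⁻¹(H) = 0.1970
Φ⁻¹(FA) = -0.6262
c = −½·[z(H) + z(FA)] = −0.5 × (0.1970 + (-0.6262)) = 0.2146

c = 0.21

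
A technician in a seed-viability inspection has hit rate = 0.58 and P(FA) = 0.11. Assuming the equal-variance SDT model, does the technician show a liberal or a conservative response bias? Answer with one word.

conservative

z(H) = 0.202, z(FA) = -1.227
c = −½·(z(H) + z(FA)) = 0.5125
c > 0 → conservative criterion (biased toward responding “no”).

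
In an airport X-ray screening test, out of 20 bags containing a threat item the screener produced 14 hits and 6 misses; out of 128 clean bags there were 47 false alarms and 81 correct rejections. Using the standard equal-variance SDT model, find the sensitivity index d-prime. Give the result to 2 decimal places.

d-prime = 0.86

H = 14/20 = 0.7000
FA = 47/128 = 0.3672
z(H) = z(0.7000) = 0.524
z(FA) = z(0.3672) = -0.339
d' = z(H) − z(FA) = 0.524 − (-0.339) = 0.863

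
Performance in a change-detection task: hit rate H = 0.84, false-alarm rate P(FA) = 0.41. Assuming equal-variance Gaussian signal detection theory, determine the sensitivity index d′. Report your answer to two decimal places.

d′ = 1.22

Φ⁻¹(H) = 0.9945
Φ⁻¹(FA) = -0.2275
d' = z(H) − z(FA) = 0.9945 − (-0.2275) = 1.2220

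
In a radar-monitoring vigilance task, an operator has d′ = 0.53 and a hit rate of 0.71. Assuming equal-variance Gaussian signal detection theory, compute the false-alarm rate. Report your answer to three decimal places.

false-alarm rate = 0.509

z(hit rate) = z(0.71) = 0.5534
z(FA) = z(H) − d' = 0.5534 − 0.53 = 0.0234
false-alarm rate = Φ(0.0234) = 0.5093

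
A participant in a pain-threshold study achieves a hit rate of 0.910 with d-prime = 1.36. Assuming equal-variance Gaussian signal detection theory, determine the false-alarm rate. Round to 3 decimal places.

z(hit rate) = z(0.910) = 1.3408
z(FA) = z(H) − d' = 1.3408 − 1.36 = -0.0192
false-alarm rate = Φ(-0.0192) = 0.4923

false-alarm rate = 0.492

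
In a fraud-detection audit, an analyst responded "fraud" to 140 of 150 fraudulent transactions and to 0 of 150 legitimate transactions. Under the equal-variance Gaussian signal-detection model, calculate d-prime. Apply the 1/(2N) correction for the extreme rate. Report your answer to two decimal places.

The false-alarm rate is 0/150 = 0, so apply the 1/(2N) correction: FA → 1/(2·150) = 0.00333.
z(H) = z(0.93333) = 1.501
z(FA) = z(0.00333) = -2.713
d' = 1.501 − (-2.713) = 4.214

d-prime = 4.21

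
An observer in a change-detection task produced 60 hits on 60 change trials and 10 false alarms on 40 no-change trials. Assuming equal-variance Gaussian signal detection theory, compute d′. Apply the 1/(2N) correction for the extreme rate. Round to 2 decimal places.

The hit rate is 60/60 = 1, so apply the 1/(2N) correction: H → 1 − 1/(2·60) = 0.99167.
z(H) = z(0.99167) = 2.394
z(FA) = z(0.25000) = -0.674
d' = 2.394 − (-0.674) = 3.068

d′ = 3.07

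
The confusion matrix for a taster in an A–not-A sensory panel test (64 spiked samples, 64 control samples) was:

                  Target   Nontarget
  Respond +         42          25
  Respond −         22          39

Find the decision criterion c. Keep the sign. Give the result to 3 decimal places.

c = -0.062

H = 42/64 = 0.6562
FA = 25/64 = 0.3906
z(0.6562) = 0.4021, z(0.3906) = -0.2778
c = −½·[z(H) + z(FA)] = −0.5 × (0.4021 + (-0.2778)) = -0.06215
c < 0: the taster has a liberal response bias.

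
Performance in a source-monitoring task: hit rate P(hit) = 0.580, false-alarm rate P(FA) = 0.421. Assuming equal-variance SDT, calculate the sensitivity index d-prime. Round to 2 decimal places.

z(H) = z(0.580) = 0.2019
z(FA) = z(0.421) = -0.1993
d' = z(H) − z(FA) = 0.2019 − (-0.1993) = 0.4012

d-prime = 0.40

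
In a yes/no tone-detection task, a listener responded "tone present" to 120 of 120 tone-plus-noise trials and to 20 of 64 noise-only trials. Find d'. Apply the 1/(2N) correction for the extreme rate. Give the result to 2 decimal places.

The hit rate is 120/120 = 1, so apply the 1/(2N) correction: H → 1 − 1/(2·120) = 0.99583.
z(H) = z(0.99583) = 2.638
z(FA) = z(0.31250) = -0.489
d' = 2.638 − (-0.489) = 3.127

d' = 3.13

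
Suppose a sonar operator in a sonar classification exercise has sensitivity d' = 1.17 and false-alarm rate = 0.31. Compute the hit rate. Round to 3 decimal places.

z(false-alarm rate) = z(0.31) = -0.4959
z(H) = z(FA) + d' = -0.4959 + 1.17 = 0.6741
hit rate = Φ(0.6741) = 0.7499

hit rate = 0.750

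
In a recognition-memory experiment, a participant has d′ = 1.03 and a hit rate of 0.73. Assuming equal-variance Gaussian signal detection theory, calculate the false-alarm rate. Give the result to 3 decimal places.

z(hit rate) = z(0.73) = 0.6128
z(FA) = z(H) − d' = 0.6128 − 1.03 = -0.4172
false-alarm rate = Φ(-0.4172) = 0.3383

false-alarm rate = 0.338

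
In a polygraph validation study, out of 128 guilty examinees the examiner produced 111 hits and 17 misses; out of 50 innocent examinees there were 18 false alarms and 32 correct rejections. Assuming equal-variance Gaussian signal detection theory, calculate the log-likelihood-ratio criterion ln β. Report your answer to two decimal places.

ln β = -0.56

H = 111/128 = 0.8672
FA = 18/50 = 0.3600
Φ⁻¹(0.8672) = 1.113, Φ⁻¹(0.3600) = -0.358
ln β = −½·[z(H)² − z(FA)²] = −0.5 × (1.239 − 0.128) = -0.5555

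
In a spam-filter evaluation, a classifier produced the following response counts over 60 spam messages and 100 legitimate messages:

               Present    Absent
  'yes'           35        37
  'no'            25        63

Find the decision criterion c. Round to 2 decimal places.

H = 35/60 = 0.5833
FA = 37/100 = 0.3700
z(0.5833) = 0.2103, z(0.3700) = -0.3319
c = −½·[z(H) + z(FA)] = −0.5 × (0.2103 + (-0.3319)) = 0.0608

c = 0.06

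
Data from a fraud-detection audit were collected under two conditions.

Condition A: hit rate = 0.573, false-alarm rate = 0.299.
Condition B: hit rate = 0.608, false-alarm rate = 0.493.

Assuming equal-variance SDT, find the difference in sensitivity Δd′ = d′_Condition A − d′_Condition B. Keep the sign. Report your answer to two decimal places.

Δd′ = 0.42

Condition A: z(0.573) = 0.184, z(0.299) = -0.527, d' = 0.711
Condition B: z(0.608) = 0.274, z(0.493) = -0.018, d' = 0.292
Δd' = d'_Condition A − d'_Condition B = 0.711 − 0.292 = 0.419
Condition A has the higher sensitivity.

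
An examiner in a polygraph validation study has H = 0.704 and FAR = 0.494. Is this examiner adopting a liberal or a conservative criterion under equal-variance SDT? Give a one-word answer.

z(H) = 0.536, z(FA) = -0.015
c = −½·(z(H) + z(FA)) = -0.2605
c < 0 → liberal criterion (biased toward responding “yes”).

liberal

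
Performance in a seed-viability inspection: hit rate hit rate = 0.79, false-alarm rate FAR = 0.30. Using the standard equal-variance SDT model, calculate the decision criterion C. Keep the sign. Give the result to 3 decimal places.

z(0.79) = 0.8064, z(0.30) = -0.5244
c = −½·[z(H) + z(FA)] = −0.5 × (0.8064 + (-0.5244)) = -0.1410
c < 0: the technician has a liberal response bias.

C = -0.141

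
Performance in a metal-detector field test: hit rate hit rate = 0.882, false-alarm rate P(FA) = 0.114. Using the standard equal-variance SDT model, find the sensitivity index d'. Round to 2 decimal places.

d' = 2.39

z(H) = 1.1850
z(FA) = -1.2055
d' = z(H) − z(FA) = 1.1850 − (-1.2055) = 2.3905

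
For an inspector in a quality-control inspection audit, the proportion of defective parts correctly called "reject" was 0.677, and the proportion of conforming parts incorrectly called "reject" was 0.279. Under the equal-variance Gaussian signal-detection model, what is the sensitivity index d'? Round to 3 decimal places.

d' = 1.045

Φ⁻¹(H) = Φ⁻¹(0.677) = 0.4593
Φ⁻¹(FA) = Φ⁻¹(0.279) = -0.5858
d' = z(H) − z(FA) = 0.4593 − (-0.5858) = 1.0451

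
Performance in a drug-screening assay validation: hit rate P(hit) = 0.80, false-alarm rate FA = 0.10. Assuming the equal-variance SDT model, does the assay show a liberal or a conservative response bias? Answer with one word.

conservative

z(H) = 0.842, z(FA) = -1.282
c = −½·(z(H) + z(FA)) = 0.220
c > 0 → conservative criterion (biased toward responding “no”).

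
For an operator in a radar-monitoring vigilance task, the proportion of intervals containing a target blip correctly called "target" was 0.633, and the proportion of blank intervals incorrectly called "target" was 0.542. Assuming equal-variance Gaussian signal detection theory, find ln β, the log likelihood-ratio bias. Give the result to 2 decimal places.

z(0.633) = 0.340, z(0.542) = 0.105
ln β = −½·[z(H)² − z(FA)²] = −0.5 × (0.116 − 0.011) = -0.0525

ln β = -0.05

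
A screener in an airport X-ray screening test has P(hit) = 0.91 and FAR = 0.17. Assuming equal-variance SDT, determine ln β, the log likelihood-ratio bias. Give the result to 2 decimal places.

z(0.91) = 1.341, z(0.17) = -0.954
ln β = −½·[z(H)² − z(FA)²] = −0.5 × (1.798 − 0.910) = -0.444

ln β = -0.44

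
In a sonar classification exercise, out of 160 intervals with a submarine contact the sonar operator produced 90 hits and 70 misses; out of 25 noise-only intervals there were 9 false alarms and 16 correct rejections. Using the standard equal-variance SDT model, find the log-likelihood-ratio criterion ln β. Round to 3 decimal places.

ln β = 0.052

H = 90/160 = 0.5625
FA = 9/25 = 0.3600
z(H) = z(0.5625) = 0.1573
z(FA) = z(0.3600) = -0.3585
ln β = −½·[z(H)² − z(FA)²] = −0.5 × (0.0247 − 0.1285) = 0.0519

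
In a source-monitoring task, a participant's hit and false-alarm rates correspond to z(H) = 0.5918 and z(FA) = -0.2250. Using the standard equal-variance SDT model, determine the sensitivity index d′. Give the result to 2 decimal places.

d' = z(H) − z(FA) = 0.5918 − (-0.2250) = 0.8168

d′ = 0.82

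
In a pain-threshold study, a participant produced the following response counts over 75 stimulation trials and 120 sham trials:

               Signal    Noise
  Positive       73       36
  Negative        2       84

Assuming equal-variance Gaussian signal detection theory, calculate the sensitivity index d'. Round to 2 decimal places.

H = 73/75 = 0.9733
FA = 36/120 = 0.3000
Φ⁻¹(0.9733) = 1.9317, Φ⁻¹(0.3000) = -0.5244
d' = z(H) − z(FA) = 1.9317 − (-0.5244) = 2.4561

d' = 2.46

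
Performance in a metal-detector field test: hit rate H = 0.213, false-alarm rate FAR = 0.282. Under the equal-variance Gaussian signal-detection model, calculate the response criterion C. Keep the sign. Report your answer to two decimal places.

z(0.213) = -0.796, z(0.282) = -0.577
c = −½·[z(H) + z(FA)] = −0.5 × (-0.796 + (-0.577)) = 0.6865

C = 0.69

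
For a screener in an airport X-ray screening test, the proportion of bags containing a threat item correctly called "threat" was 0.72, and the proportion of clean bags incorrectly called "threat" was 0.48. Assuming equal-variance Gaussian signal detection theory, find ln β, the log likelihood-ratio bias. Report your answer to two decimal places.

z(H) = z(0.72) = 0.583
z(FA) = z(0.48) = -0.050
ln β = −½·[z(H)² − z(FA)²] = −0.5 × (0.340 − 0.003) = -0.1685

ln β = -0.17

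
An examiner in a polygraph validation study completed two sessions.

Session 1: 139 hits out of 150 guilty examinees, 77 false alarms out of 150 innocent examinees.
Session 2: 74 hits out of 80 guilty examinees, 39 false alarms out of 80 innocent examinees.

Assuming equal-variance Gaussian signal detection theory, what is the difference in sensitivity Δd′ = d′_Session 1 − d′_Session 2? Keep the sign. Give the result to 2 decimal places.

Δd′ = -0.05

Session 1: z(0.9267) = 1.452, z(0.5133) = 0.033, d' = 1.419
Session 2: z(0.9250) = 1.440, z(0.4875) = -0.031, d' = 1.471
Δd' = d'_Session 1 − d'_Session 2 = 1.419 − 1.471 = -0.052
Session 2 has the higher sensitivity.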